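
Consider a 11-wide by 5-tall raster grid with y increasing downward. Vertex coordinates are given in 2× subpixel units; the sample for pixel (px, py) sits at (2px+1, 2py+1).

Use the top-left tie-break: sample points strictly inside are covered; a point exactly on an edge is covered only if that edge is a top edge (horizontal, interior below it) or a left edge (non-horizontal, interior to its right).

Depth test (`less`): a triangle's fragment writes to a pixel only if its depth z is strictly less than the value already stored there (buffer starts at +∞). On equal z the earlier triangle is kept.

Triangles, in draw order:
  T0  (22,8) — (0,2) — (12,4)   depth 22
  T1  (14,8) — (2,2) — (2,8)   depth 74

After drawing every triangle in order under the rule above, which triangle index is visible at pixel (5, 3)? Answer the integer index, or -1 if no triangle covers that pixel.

T0:
  2·area = 28
  edge (22, 8)→(0, 2): d=(-22,-6) top-left  bias=+0
  edge (0, 2)→(12, 4): d=(12,2) right/bottom  bias=-1
  edge (12, 4)→(22, 8): d=(10,4) right/bottom  bias=-1
    (2,1)@(5, 3): e=[8,2,18] → X
    (3,1)@(7, 3): e=[20,-2,10] → .
    (2,2)@(5, 5): e=[-36,26,38] → .
    (5,2)@(11, 5): e=[0,14,14] → X  [on edge]
    (6,2)@(13, 5): e=[12,10,6] → X
    (7,2)@(15, 5): e=[24,6,-2] → .
    (5,3)@(11, 7): e=[-44,38,34] → .
    (6,3)@(13, 7): e=[-32,34,26] → .
    (9,3)@(19, 7): e=[4,22,2] → X
    (10,3)@(21, 7): e=[16,18,-6] → .
    (9,4)@(19, 9): e=[-40,46,22] → .
  covered (4 px):
    . . . . . . . . . . .
    . . X . . . . . . . .
    . . . . . X X . . . .
    . . . . . . . . . X .
    . . . . . . . . . . .
T1:
  2·area = 72  (B↔C swapped to make it positive)
  edge (14, 8)→(2, 8): d=(-12,0) right/bottom  bias=-1
  edge (2, 8)→(2, 2): d=(0,-6) top-left  bias=+0
  edge (2, 2)→(14, 8): d=(12,6) right/bottom  bias=-1
    (1,1)@(3, 3): e=[60,6,6] → X
    (2,1)@(5, 3): e=[60,18,-6] → .
    (1,2)@(3, 5): e=[36,6,30] → X
    (2,2)@(5, 5): e=[36,18,18] → X
    (3,2)@(7, 5): e=[36,30,6] → X
    (4,2)@(9, 5): e=[36,42,-6] → .
    (1,3)@(3, 7): e=[12,6,54] → X
    (4,3)@(9, 7): e=[12,42,18] → X
    (5,3)@(11, 7): e=[12,54,6] → X
    (6,3)@(13, 7): e=[12,66,-6] → .
    (1,4)@(3, 9): e=[-12,6,78] → .
    (2,4)@(5, 9): e=[-12,18,66] → .
  covered (9 px):
    . . . . . . . . . . .
    . X . . . . . . . . .
    . X X X . . . . . . .
    . X X X X X . . . . .
    . . . . . . . . . . .

Z-buffer (winner per pixel, '.' = empty):
  . . . . . . . . . . .
  . 1 0 . . . . . . . .
  . 1 1 1 . 0 0 . . . .
  . 1 1 1 1 1 . . . 0 .
  . . . . . . . . . . .

Answer: 1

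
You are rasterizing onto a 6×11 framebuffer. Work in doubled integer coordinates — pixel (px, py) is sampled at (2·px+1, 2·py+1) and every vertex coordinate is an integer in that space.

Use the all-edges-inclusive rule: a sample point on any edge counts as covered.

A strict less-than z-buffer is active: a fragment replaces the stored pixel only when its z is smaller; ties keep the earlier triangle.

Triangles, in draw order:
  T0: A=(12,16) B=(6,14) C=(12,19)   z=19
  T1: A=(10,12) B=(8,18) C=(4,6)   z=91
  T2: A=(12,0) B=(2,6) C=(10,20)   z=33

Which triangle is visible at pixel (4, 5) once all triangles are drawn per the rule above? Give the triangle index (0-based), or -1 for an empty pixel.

T0:
  2·area = 18  (B↔C swapped to make it positive)
  edge (12, 16)→(12, 19): d=(0,3) inclusive
  edge (12, 19)→(6, 14): d=(-6,-5) inclusive
  edge (6, 14)→(12, 16): d=(6,2) inclusive
    (1,6)@(3, 13): e=[27,-9,0] → ·  [on edge]
    (4,7)@(9, 15): e=[9,9,0] → #  [on edge]
    (5,7)@(11, 15): e=[3,19,-4] → ·
    (4,8)@(9, 17): e=[9,-3,12] → ·
    (5,8)@(11, 17): e=[3,7,8] → #
    (5,9)@(11, 19): e=[3,-5,20] → ·
  covered (2 px):
    · · · · · ·
    · · · · · ·
    · · · · · ·
    · · · · · ·
    · · · · · ·
    · · · · · ·
    · · · · · ·
    · · · · # ·
    · · · · · #
    · · · · · ·
    · · · · · ·
T1:
  2·area = 48
  edge (10, 12)→(8, 18): d=(-2,6) inclusive
  edge (8, 18)→(4, 6): d=(-4,-12) inclusive
  edge (4, 6)→(10, 12): d=(6,6) inclusive
    (0,1)@(1, 3): e=[72,-24,0] → ·  [on edge]
    (1,1)@(3, 3): e=[60,0,-12] → ·  [on edge]
    (1,2)@(3, 5): e=[56,-8,0] → ·  [on edge]
    (2,3)@(5, 7): e=[40,8,0] → #  [on edge]
    (3,3)@(7, 7): e=[28,32,-12] → ·
    (2,4)@(5, 9): e=[36,0,12] → #  [on edge]
    (3,4)@(7, 9): e=[24,24,0] → #  [on edge]
    (4,4)@(9, 9): e=[12,48,-12] → ·
    (5,4)@(11, 9): e=[0,72,-24] → ·  [on edge]
    (2,5)@(5, 11): e=[32,-8,24] → ·
    (3,5)@(7, 11): e=[20,16,12] → #
    (4,5)@(9, 11): e=[8,40,0] → #  [on edge]
    (5,6)@(11, 13): e=[-8,56,0] → ·  [on edge]
    (3,7)@(7, 15): e=[12,0,36] → #  [on edge]
    (4,7)@(9, 15): e=[0,24,24] → #  [on edge]
    (3,10)@(7, 21): e=[0,-24,72] → ·  [on edge]
    (4,10)@(9, 21): e=[-12,0,60] → ·  [on edge]
  covered (9 px):
    · · · · · ·
    · · · · · ·
    · · · · · ·
    · · # · · ·
    · · # # · ·
    · · · # # ·
    · · · # # ·
    · · · # # ·
    · · · · · ·
    · · · · · ·
    · · · · · ·
T2:
  2·area = 188  (B↔C swapped to make it positive)
  edge (12, 0)→(10, 20): d=(-2,20) inclusive
  edge (10, 20)→(2, 6): d=(-8,-14) inclusive
  edge (2, 6)→(12, 0): d=(10,-6) inclusive
    (5,0)@(11, 1): e=[18,166,4] → #
    (3,1)@(7, 3): e=[94,94,0] → #  [on edge]
    (4,1)@(9, 3): e=[54,122,12] → #
    (2,2)@(5, 5): e=[130,50,8] → #
    (1,3)@(3, 7): e=[166,6,16] → #
    (1,4)@(3, 9): e=[162,-10,36] → ·
    (2,4)@(5, 9): e=[122,18,48] → #
    (2,5)@(5, 11): e=[118,2,68] → #
    (5,5)@(11, 11): e=[-2,86,104] → ·
    (2,6)@(5, 13): e=[114,-14,88] → ·
    (3,6)@(7, 13): e=[74,14,100] → #
    (5,6)@(11, 13): e=[-6,70,124] → ·
  covered (24 px):
    · · · · · #
    · · · # # #
    · · # # # #
    · # # # # #
    · · # # # #
    · · # # # ·
    · · · # # ·
    · · · · # ·
    · · · · # ·
    · · · · · ·
    · · · · · ·

Z-buffer (winner per pixel, '.' = empty):
  . . . . . 2
  . . . 2 2 2
  . . 2 2 2 2
  . 2 2 2 2 2
  . . 2 2 2 2
  . . 2 2 2 .
  . . . 2 2 .
  . . . 1 0 .
  . . . . 2 0
  . . . . . .
  . . . . . .

Answer: 2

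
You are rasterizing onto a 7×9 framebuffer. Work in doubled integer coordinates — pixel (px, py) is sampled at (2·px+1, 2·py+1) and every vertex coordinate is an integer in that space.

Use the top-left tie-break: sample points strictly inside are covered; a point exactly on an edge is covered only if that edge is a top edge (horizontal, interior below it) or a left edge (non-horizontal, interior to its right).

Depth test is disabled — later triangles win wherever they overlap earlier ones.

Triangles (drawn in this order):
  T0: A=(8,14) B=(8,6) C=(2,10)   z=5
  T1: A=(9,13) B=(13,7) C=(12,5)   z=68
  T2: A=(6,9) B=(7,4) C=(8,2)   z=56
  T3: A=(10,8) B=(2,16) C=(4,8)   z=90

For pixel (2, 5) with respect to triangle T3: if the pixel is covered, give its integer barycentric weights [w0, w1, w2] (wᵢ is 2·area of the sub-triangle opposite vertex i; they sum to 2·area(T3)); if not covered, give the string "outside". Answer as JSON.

T0:
  2·area = 48  (B↔C swapped to make it positive)
  edge (8, 14)→(2, 10): d=(-6,-4) top-left  bias=+0
  edge (2, 10)→(8, 6): d=(6,-4) top-left  bias=+0
  edge (8, 6)→(8, 14): d=(0,8) right/bottom  bias=-1
    (3,3)@(7, 7): e=[38,2,8] → #
    (4,3)@(9, 7): e=[46,10,-8] → ·
    (2,4)@(5, 9): e=[18,6,24] → #
    (4,4)@(9, 9): e=[34,22,-8] → ·
    (2,5)@(5, 11): e=[6,18,24] → #
    (4,5)@(9, 11): e=[22,34,-8] → ·
    (2,6)@(5, 13): e=[-6,30,24] → ·
    (3,6)@(7, 13): e=[2,38,8] → #
    (4,6)@(9, 13): e=[10,46,-8] → ·
    (3,7)@(7, 15): e=[-10,50,8] → ·
  covered (6 px):
    · · · · · · ·
    · · · · · · ·
    · · · · · · ·
    · · · # · · ·
    · · # # · · ·
    · · # # · · ·
    · · · # · · ·
    · · · · · · ·
    · · · · · · ·
T1:
  2·area = 14  (B↔C swapped to make it positive)
  edge (9, 13)→(12, 5): d=(3,-8) top-left  bias=+0
  edge (12, 5)→(13, 7): d=(1,2) right/bottom  bias=-1
  edge (13, 7)→(9, 13): d=(-4,6) right/bottom  bias=-1
    (5,1)@(11, 3): e=[-14,0,28] → ·  [on edge]
    (6,3)@(13, 7): e=[14,0,0] → ·  [on edge]
    (5,4)@(11, 9): e=[4,6,4] → #
    (6,4)@(13, 9): e=[20,2,-8] → ·
    (5,5)@(11, 11): e=[10,8,-4] → ·
    (4,6)@(9, 13): e=[0,14,0] → ·  [on edge]
  covered (1 px):
    · · · · · · ·
    · · · · · · ·
    · · · · · · ·
    · · · · · · ·
    · · · · · # ·
    · · · · · · ·
    · · · · · · ·
    · · · · · · ·
    · · · · · · ·
T2:
  2·area = 3
  edge (6, 9)→(7, 4): d=(1,-5) top-left  bias=+0
  edge (7, 4)→(8, 2): d=(1,-2) top-left  bias=+0
  edge (8, 2)→(6, 9): d=(-2,7) right/bottom  bias=-1
    (3,2)@(7, 5): e=[1,1,1] → #
    (4,2)@(9, 5): e=[11,5,-13] → ·
    (3,3)@(7, 7): e=[3,3,-3] → ·
  covered (1 px):
    · · · · · · ·
    · · · · · · ·
    · · · # · · ·
    · · · · · · ·
    · · · · · · ·
    · · · · · · ·
    · · · · · · ·
    · · · · · · ·
    · · · · · · ·
T3:
  2·area = 48
  edge (10, 8)→(2, 16): d=(-8,8) right/bottom  bias=-1
  edge (2, 16)→(4, 8): d=(2,-8) top-left  bias=+0
  edge (4, 8)→(10, 8): d=(6,0) top-left  bias=+0
    (6,2)@(13, 5): e=[0,66,-18] → ·  [on edge]
    (5,3)@(11, 7): e=[0,54,-6] → ·  [on edge]
    (2,4)@(5, 9): e=[32,10,6] → #
    (3,4)@(7, 9): e=[16,26,6] → #
    (4,4)@(9, 9): e=[0,42,6] → ·  [on edge]
    (2,5)@(5, 11): e=[16,14,18] → #
    (3,5)@(7, 11): e=[0,30,18] → ·  [on edge]
    (1,6)@(3, 13): e=[16,2,30] → #
    (2,6)@(5, 13): e=[0,18,30] → ·  [on edge]
    (1,7)@(3, 15): e=[0,6,42] → ·  [on edge]
    (0,8)@(1, 17): e=[0,-6,54] → ·  [on edge]
  covered (4 px):
    · · · · · · ·
    · · · · · · ·
    · · · · · · ·
    · · · · · · ·
    · · # # · · ·
    · · # · · · ·
    · # · · · · ·
    · · · · · · ·
    · · · · · · ·

Result: [14,18,16]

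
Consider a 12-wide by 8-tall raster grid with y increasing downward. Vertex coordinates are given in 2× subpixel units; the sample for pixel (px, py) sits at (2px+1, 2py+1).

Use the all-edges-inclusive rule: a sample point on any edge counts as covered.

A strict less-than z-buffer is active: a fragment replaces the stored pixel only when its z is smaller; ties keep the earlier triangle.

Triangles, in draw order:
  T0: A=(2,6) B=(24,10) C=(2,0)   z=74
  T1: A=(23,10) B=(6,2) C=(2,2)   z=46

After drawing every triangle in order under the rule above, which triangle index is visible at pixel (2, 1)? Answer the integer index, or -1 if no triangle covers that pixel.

T0:
  2·area = 132  (B↔C swapped to make it positive)
  edge (2, 6)→(2, 0): d=(0,-6) inclusive
  edge (2, 0)→(24, 10): d=(22,10) inclusive
  edge (24, 10)→(2, 6): d=(-22,-4) inclusive
    (1,0)@(3, 1): e=[6,12,114] → X
    (2,0)@(5, 1): e=[18,-8,122] → .
    (1,1)@(3, 3): e=[6,56,70] → X
    (2,1)@(5, 3): e=[18,36,78] → X
    (3,1)@(7, 3): e=[30,16,86] → X
    (4,1)@(9, 3): e=[42,-4,94] → .
    (1,2)@(3, 5): e=[6,100,26] → X
    (4,2)@(9, 5): e=[42,40,50] → X
    (5,2)@(11, 5): e=[54,20,58] → X
    (6,2)@(13, 5): e=[66,0,66] → X  [on edge]
    (7,2)@(15, 5): e=[78,-20,74] → .
    (1,3)@(3, 7): e=[6,144,-18] → .
  covered (17 px):
    . X . . . . . . . . . .
    . X X X . . . . . . . .
    . X X X X X X . . . . .
    . . . . X X X X X . . .
    . . . . . . . . . X X .
    . . . . . . . . . . . .
    . . . . . . . . . . . .
    . . . . . . . . . . . .
T1:
  2·area = 32  (B↔C swapped to make it positive)
  edge (23, 10)→(2, 2): d=(-21,-8) inclusive
  edge (2, 2)→(6, 2): d=(4,0) inclusive
  edge (6, 2)→(23, 10): d=(17,8) inclusive
    (2,1)@(5, 3): e=[3,4,25] → X
    (3,1)@(7, 3): e=[19,4,9] → X
    (4,1)@(9, 3): e=[35,4,-7] → .
    (2,2)@(5, 5): e=[-39,12,59] → .
    (3,2)@(7, 5): e=[-23,12,43] → .
    (5,2)@(11, 5): e=[9,12,11] → X
    (6,2)@(13, 5): e=[25,12,-5] → .
    (5,3)@(11, 7): e=[-33,20,45] → .
  covered (3 px):
    . . . . . . . . . . . .
    . . X X . . . . . . . .
    . . . . . X . . . . . .
    . . . . . . . . . . . .
    . . . . . . . . . . . .
    . . . . . . . . . . . .
    . . . . . . . . . . . .
    . . . . . . . . . . . .

Z-buffer (winner per pixel, '.' = empty):
  . 0 . . . . . . . . . .
  . 0 1 1 . . . . . . . .
  . 0 0 0 0 1 0 . . . . .
  . . . . 0 0 0 0 0 . . .
  . . . . . . . . . 0 0 .
  . . . . . . . . . . . .
  . . . . . . . . . . . .
  . . . . . . . . . . . .

Answer: 1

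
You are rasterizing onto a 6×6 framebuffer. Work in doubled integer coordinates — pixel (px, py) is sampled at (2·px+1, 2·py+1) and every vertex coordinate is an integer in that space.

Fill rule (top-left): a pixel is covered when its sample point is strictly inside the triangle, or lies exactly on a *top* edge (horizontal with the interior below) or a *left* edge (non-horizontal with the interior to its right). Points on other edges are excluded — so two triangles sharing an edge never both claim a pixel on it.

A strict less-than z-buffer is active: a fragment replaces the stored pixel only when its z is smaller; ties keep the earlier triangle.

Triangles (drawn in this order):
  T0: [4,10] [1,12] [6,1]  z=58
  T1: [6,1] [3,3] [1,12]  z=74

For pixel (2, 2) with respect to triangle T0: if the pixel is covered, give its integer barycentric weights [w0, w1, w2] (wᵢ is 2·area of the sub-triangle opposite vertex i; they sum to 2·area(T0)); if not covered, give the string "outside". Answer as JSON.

T0:
  2·area = 23
  edge (4, 10)→(1, 12): d=(-3,2) right/bottom  bias=-1
  edge (1, 12)→(6, 1): d=(5,-11) top-left  bias=+0
  edge (6, 1)→(4, 10): d=(-2,9) right/bottom  bias=-1
    (2,2)@(5, 5): e=[13,9,1] → █
    (3,2)@(7, 5): e=[9,31,-17] → ·
    (2,3)@(5, 7): e=[7,19,-3] → ·
    (1,4)@(3, 9): e=[5,7,11] → █
    (2,4)@(5, 9): e=[1,29,-7] → ·
    (1,5)@(3, 11): e=[-1,17,7] → ·
  covered (2 px):
    · · · · · ·
    · · · · · ·
    · · █ · · ·
    · · · · · ·
    · █ · · · ·
    · · · · · ·
T1:
  2·area = 23  (B↔C swapped to make it positive)
  edge (6, 1)→(1, 12): d=(-5,11) right/bottom  bias=-1
  edge (1, 12)→(3, 3): d=(2,-9) top-left  bias=+0
  edge (3, 3)→(6, 1): d=(3,-2) top-left  bias=+0
    (1,1)@(3, 3): e=[23,0,0] → █  [on edge]
    (2,1)@(5, 3): e=[1,18,4] → █
    (3,1)@(7, 3): e=[-21,36,8] → ·
    (1,2)@(3, 5): e=[13,4,6] → █
    (2,2)@(5, 5): e=[-9,22,10] → ·
    (1,3)@(3, 7): e=[3,8,12] → █
    (2,3)@(5, 7): e=[-19,26,16] → ·
    (1,4)@(3, 9): e=[-7,12,18] → ·
  covered (4 px):
    · · · · · ·
    · █ █ · · ·
    · █ · · · ·
    · █ · · · ·
    · · · · · ·
    · · · · · ·

Result: [9,1,13]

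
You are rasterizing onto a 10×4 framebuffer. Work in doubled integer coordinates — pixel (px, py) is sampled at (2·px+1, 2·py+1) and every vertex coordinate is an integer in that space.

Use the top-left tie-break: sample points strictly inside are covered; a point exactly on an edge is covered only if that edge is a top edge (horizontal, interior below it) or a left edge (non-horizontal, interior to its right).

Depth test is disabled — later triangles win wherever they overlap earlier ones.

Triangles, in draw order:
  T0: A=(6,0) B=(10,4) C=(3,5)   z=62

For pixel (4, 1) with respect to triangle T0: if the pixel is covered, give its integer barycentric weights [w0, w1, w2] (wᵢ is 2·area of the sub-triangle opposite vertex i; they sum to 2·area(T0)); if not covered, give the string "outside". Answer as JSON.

T0:
  2·area = 32
  edge (6, 0)→(10, 4): d=(4,4) right/bottom  bias=-1
  edge (10, 4)→(3, 5): d=(-7,1) right/bottom  bias=-1
  edge (3, 5)→(6, 0): d=(3,-5) top-left  bias=+0
    (3,0)@(7, 1): e=[0,24,8] → .  [on edge]
    (2,1)@(5, 3): e=[16,12,4] → X
    (3,1)@(7, 3): e=[8,10,14] → X
    (4,1)@(9, 3): e=[0,8,24] → .  [on edge]
    (8,1)@(17, 3): e=[-32,0,64] → .  [on edge]
    (1,2)@(3, 5): e=[32,0,0] → .  [on edge]
    (2,2)@(5, 5): e=[24,-2,10] → .
    (3,2)@(7, 5): e=[16,-4,20] → .
    (5,2)@(11, 5): e=[0,-8,40] → .  [on edge]
    (6,3)@(13, 7): e=[0,-24,56] → .  [on edge]
  covered (2 px):
    . . . . . . . . . .
    . . X X . . . . . .
    . . . . . . . . . .
    . . . . . . . . . .

Answer: "outside"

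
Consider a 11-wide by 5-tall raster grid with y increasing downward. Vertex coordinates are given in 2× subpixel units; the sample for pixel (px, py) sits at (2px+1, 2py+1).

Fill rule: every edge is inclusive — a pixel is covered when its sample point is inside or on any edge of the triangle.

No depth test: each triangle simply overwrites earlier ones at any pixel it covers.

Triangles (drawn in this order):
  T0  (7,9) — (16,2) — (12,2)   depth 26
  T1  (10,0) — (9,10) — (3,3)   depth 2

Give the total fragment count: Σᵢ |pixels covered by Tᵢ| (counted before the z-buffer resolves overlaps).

T0:
  2·area = 28  (B↔C swapped to make it positive)
  edge (7, 9)→(12, 2): d=(5,-7) inclusive
  edge (12, 2)→(16, 2): d=(4,0) inclusive
  edge (16, 2)→(7, 9): d=(-9,7) inclusive
    (6,1)@(13, 3): e=[12,4,12] → █
    (7,1)@(15, 3): e=[26,4,-2] → ·
    (5,2)@(11, 5): e=[8,12,8] → █
    (6,2)@(13, 5): e=[22,12,-6] → ·
    (4,3)@(9, 7): e=[4,20,4] → █
    (5,3)@(11, 7): e=[18,20,-10] → ·
    (3,4)@(7, 9): e=[0,28,0] → █  [on edge]
    (4,4)@(9, 9): e=[14,28,-14] → ·
  covered (4 px):
    · · · · · · · · · · ·
    · · · · · · █ · · · ·
    · · · · · █ · · · · ·
    · · · · █ · · · · · ·
    · · · █ · · · · · · ·
T1:
  2·area = 67
  edge (10, 0)→(9, 10): d=(-1,10) inclusive
  edge (9, 10)→(3, 3): d=(-6,-7) inclusive
  edge (3, 3)→(10, 0): d=(7,-3) inclusive
    (4,0)@(9, 1): e=[9,54,4] → █
    (5,0)@(11, 1): e=[-11,68,10] → ·
    (1,1)@(3, 3): e=[67,0,0] → █  [on edge]
    (2,1)@(5, 3): e=[47,14,6] → █
    (3,1)@(7, 3): e=[27,28,12] → █
    (5,1)@(11, 3): e=[-13,56,24] → ·
    (1,2)@(3, 5): e=[65,-12,14] → ·
    (2,2)@(5, 5): e=[45,2,20] → █
    (5,2)@(11, 5): e=[-15,44,38] → ·
    (2,3)@(5, 7): e=[43,-10,34] → ·
    (3,3)@(7, 7): e=[23,4,40] → █
    (5,3)@(11, 7): e=[-17,32,52] → ·
  covered (11 px):
    · · · · █ · · · · · ·
    · █ █ █ █ · · · · · ·
    · · █ █ █ · · · · · ·
    · · · █ █ · · · · · ·
    · · · · █ · · · · · ·

Final: 15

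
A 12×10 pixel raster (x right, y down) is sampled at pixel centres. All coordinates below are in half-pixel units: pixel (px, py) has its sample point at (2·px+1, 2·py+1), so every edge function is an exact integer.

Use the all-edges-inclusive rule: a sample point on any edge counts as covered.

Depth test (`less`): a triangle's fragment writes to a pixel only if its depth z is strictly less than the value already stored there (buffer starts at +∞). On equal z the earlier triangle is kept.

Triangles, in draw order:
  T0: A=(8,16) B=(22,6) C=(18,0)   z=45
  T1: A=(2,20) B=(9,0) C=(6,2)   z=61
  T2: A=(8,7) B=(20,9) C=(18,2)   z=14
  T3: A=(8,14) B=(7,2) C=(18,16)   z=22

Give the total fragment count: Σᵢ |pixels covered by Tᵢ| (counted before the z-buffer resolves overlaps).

T0:
  2·area = 124  (B↔C swapped to make it positive)
  edge (8, 16)→(18, 0): d=(10,-16) inclusive
  edge (18, 0)→(22, 6): d=(4,6) inclusive
  edge (22, 6)→(8, 16): d=(-14,10) inclusive
    (8,1)@(17, 3): e=[14,18,92] → █
    (9,1)@(19, 3): e=[46,6,72] → █
    (10,1)@(21, 3): e=[78,-6,52] → ·
    (7,2)@(15, 5): e=[2,38,84] → █
    (10,2)@(21, 5): e=[98,2,24] → █
    (11,2)@(23, 5): e=[130,-10,4] → ·
    (7,3)@(15, 7): e=[22,46,56] → █
    (10,3)@(21, 7): e=[118,10,-4] → ·
    (6,4)@(13, 9): e=[10,66,48] → █
    (9,4)@(19, 9): e=[106,30,-12] → ·
    (6,5)@(13, 11): e=[30,74,20] → █
    (7,5)@(15, 11): e=[62,62,0] → █  [on edge]
  covered (16 px):
    · · · · · · · · · · · ·
    · · · · · · · · █ █ · ·
    · · · · · · · █ █ █ █ ·
    · · · · · · · █ █ █ · ·
    · · · · · · █ █ █ · · ·
    · · · · · · █ █ · · · ·
    · · · · · █ · · · · · ·
    · · · · █ · · · · · · ·
    · · · · · · · · · · · ·
    · · · · · · · · · · · ·
T1:
  2·area = 46  (B↔C swapped to make it positive)
  edge (2, 20)→(6, 2): d=(4,-18) inclusive
  edge (6, 2)→(9, 0): d=(3,-2) inclusive
  edge (9, 0)→(2, 20): d=(-7,20) inclusive
    (3,1)@(7, 3): e=[22,5,19] → █
    (4,1)@(9, 3): e=[58,9,-21] → ·
    (3,2)@(7, 5): e=[30,11,5] → █
    (4,2)@(9, 5): e=[66,15,-35] → ·
    (2,3)@(5, 7): e=[2,13,31] → █
    (3,3)@(7, 7): e=[38,17,-9] → ·
    (2,4)@(5, 9): e=[10,19,17] → █
    (3,4)@(7, 9): e=[46,23,-23] → ·
    (2,5)@(5, 11): e=[18,25,3] → █
    (3,5)@(7, 11): e=[54,29,-37] → ·
    (2,6)@(5, 13): e=[26,31,-11] → ·
    (1,8)@(3, 17): e=[6,39,1] → █
  covered (6 px):
    · · · · · · · · · · · ·
    · · · █ · · · · · · · ·
    · · · █ · · · · · · · ·
    · · █ · · · · · · · · ·
    · · █ · · · · · · · · ·
    · · █ · · · · · · · · ·
    · · · · · · · · · · · ·
    · · · · · · · · · · · ·
    · █ · · · · · · · · · ·
    · · · · · · · · · · · ·
T2:
  2·area = 80  (B↔C swapped to make it positive)
  edge (8, 7)→(18, 2): d=(10,-5) inclusive
  edge (18, 2)→(20, 9): d=(2,7) inclusive
  edge (20, 9)→(8, 7): d=(-12,-2) inclusive
    (8,1)@(17, 3): e=[5,9,66] → █
    (9,1)@(19, 3): e=[15,-5,70] → ·
    (6,2)@(13, 5): e=[5,41,34] → █
    (7,2)@(15, 5): e=[15,27,38] → █
    (9,2)@(19, 5): e=[35,-1,46] → ·
    (4,3)@(9, 7): e=[5,73,2] → █
    (5,3)@(11, 7): e=[15,59,6] → █
    (9,3)@(19, 7): e=[55,3,22] → █
    (10,3)@(21, 7): e=[65,-11,26] → ·
    (4,4)@(9, 9): e=[25,77,-22] → ·
    (5,4)@(11, 9): e=[35,63,-18] → ·
    (6,4)@(13, 9): e=[45,49,-14] → ·
  covered (10 px):
    · · · · · · · · · · · ·
    · · · · · · · · █ · · ·
    · · · · · · █ █ █ · · ·
    · · · · █ █ █ █ █ █ · ·
    · · · · · · · · · · · ·
    · · · · · · · · · · · ·
    · · · · · · · · · · · ·
    · · · · · · · · · · · ·
    · · · · · · · · · · · ·
    · · · · · · · · · · · ·
T3:
  2·area = 118
  edge (8, 14)→(7, 2): d=(-1,-12) inclusive
  edge (7, 2)→(18, 16): d=(11,14) inclusive
  edge (18, 16)→(8, 14): d=(-10,-2) inclusive
    (4,2)@(9, 5): e=[21,5,92] → █
    (5,2)@(11, 5): e=[45,-23,96] → ·
    (4,3)@(9, 7): e=[19,27,72] → █
    (5,3)@(11, 7): e=[43,-1,76] → ·
    (4,4)@(9, 9): e=[17,49,52] → █
    (5,4)@(11, 9): e=[41,21,56] → █
    (6,4)@(13, 9): e=[65,-7,60] → ·
    (4,5)@(9, 11): e=[15,71,32] → █
    (6,5)@(13, 11): e=[63,15,40] → █
    (7,5)@(15, 11): e=[87,-13,44] → ·
    (1,6)@(3, 13): e=[-59,177,0] → ·  [on edge]
    (4,6)@(9, 13): e=[13,93,12] → █
    (6,7)@(13, 15): e=[59,59,0] → █  [on edge]
    (11,8)@(23, 17): e=[177,-59,0] → ·  [on edge]
  covered (14 px):
    · · · · · · · · · · · ·
    · · · · · · · · · · · ·
    · · · · █ · · · · · · ·
    · · · · █ · · · · · · ·
    · · · · █ █ · · · · · ·
    · · · · █ █ █ · · · · ·
    · · · · █ █ █ █ · · · ·
    · · · · · · █ █ █ · · ·
    · · · · · · · · · · · ·
    · · · · · · · · · · · ·

Answer: 46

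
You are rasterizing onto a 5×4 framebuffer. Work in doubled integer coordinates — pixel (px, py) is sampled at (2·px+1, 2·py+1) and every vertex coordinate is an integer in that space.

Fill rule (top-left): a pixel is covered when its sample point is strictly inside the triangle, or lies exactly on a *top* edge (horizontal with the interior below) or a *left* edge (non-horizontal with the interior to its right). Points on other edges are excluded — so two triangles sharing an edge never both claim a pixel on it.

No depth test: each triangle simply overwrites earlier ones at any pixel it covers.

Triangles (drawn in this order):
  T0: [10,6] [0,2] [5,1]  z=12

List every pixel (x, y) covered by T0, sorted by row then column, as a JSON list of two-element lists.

T0:
  2·area = 30
  edge (10, 6)→(0, 2): d=(-10,-4) top-left  bias=+0
  edge (0, 2)→(5, 1): d=(5,-1) top-left  bias=+0
  edge (5, 1)→(10, 6): d=(5,5) right/bottom  bias=-1
    (2,0)@(5, 1): e=[30,0,0] → ·  [on edge]
    (1,1)@(3, 3): e=[2,8,20] → █
    (2,1)@(5, 3): e=[10,10,10] → █
    (3,1)@(7, 3): e=[18,12,0] → ·  [on edge]
    (1,2)@(3, 5): e=[-18,18,30] → ·
    (2,2)@(5, 5): e=[-10,20,20] → ·
    (4,2)@(9, 5): e=[6,24,0] → ·  [on edge]
  covered (2 px):
    · · · · ·
    · █ █ · ·
    · · · · ·
    · · · · ·

Final: [[1,1],[2,1]]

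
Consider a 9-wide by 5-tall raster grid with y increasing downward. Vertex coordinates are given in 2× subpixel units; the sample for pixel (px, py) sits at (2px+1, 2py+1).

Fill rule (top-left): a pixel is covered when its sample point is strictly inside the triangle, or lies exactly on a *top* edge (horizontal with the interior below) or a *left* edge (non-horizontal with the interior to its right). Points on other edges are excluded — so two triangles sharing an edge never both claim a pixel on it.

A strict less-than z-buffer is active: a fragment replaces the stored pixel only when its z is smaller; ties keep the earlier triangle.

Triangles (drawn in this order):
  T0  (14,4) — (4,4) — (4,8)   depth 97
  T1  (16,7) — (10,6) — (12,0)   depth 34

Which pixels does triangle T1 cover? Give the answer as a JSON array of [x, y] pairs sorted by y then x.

T0:
  2·area = 40  (B↔C swapped to make it positive)
  edge (14, 4)→(4, 8): d=(-10,4) right/bottom  bias=-1
  edge (4, 8)→(4, 4): d=(0,-4) top-left  bias=+0
  edge (4, 4)→(14, 4): d=(10,0) top-left  bias=+0
    (2,2)@(5, 5): e=[26,4,10] → X
    (3,2)@(7, 5): e=[18,12,10] → X
    (4,2)@(9, 5): e=[10,20,10] → X
    (5,2)@(11, 5): e=[2,28,10] → X
    (6,2)@(13, 5): e=[-6,36,10] → .
    (2,3)@(5, 7): e=[6,4,30] → X
    (3,3)@(7, 7): e=[-2,12,30] → .
    (4,3)@(9, 7): e=[-10,20,30] → .
    (5,3)@(11, 7): e=[-18,28,30] → .
    (2,4)@(5, 9): e=[-14,4,50] → .
  covered (5 px):
    . . . . . . . . .
    . . . . . . . . .
    . . X X X X . . .
    . . X . . . . . .
    . . . . . . . . .
T1:
  2·area = 38
  edge (16, 7)→(10, 6): d=(-6,-1) top-left  bias=+0
  edge (10, 6)→(12, 0): d=(2,-6) top-left  bias=+0
  edge (12, 0)→(16, 7): d=(4,7) right/bottom  bias=-1
    (5,1)@(11, 3): e=[19,0,19] → X  [on edge]
    (6,1)@(13, 3): e=[21,12,5] → X
    (7,1)@(15, 3): e=[23,24,-9] → .
    (5,2)@(11, 5): e=[7,4,27] → X
    (7,2)@(15, 5): e=[11,28,-1] → .
    (5,3)@(11, 7): e=[-5,8,35] → .
    (6,3)@(13, 7): e=[-3,20,21] → .
    (4,4)@(9, 9): e=[-19,0,57] → .  [on edge]
  covered (4 px):
    . . . . . . . . .
    . . . . . X X . .
    . . . . . X X . .
    . . . . . . . . .
    . . . . . . . . .

Answer: [[5,1],[6,1],[5,2],[6,2]]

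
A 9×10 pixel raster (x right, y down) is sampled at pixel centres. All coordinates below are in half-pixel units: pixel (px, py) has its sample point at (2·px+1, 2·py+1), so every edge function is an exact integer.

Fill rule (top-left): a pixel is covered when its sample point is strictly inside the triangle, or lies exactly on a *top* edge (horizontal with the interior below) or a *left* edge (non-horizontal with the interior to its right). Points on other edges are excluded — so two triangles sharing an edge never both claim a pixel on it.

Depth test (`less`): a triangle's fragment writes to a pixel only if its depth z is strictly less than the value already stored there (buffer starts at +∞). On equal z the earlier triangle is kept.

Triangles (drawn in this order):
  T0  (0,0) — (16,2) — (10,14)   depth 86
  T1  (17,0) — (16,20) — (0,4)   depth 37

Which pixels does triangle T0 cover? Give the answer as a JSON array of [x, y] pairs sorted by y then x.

T0:
  2·area = 204
  edge (0, 0)→(16, 2): d=(16,2) right/bottom  bias=-1
  edge (16, 2)→(10, 14): d=(-6,12) right/bottom  bias=-1
  edge (10, 14)→(0, 0): d=(-10,-14) top-left  bias=+0
    (0,0)@(1, 1): e=[14,186,4] → #
    (1,0)@(3, 1): e=[10,162,32] → #
    (2,0)@(5, 1): e=[6,138,60] → #
    (3,0)@(7, 1): e=[2,114,88] → #
    (4,0)@(9, 1): e=[-2,90,116] → ·
    (0,1)@(1, 3): e=[46,174,-16] → ·
    (1,1)@(3, 3): e=[42,150,12] → #
    (4,1)@(9, 3): e=[30,78,96] → #
    (5,1)@(11, 3): e=[26,54,124] → #
    (6,1)@(13, 3): e=[22,30,152] → #
    (7,1)@(15, 3): e=[18,6,180] → #
    (8,1)@(17, 3): e=[14,-18,208] → ·
    (2,3)@(5, 7): e=[102,102,0] → #  [on edge]
  covered (26 px):
    # # # # · · · · ·
    · # # # # # # # ·
    · · # # # # # · ·
    · · # # # # # · ·
    · · · # # # · · ·
    · · · · # # · · ·
    · · · · · · · · ·
    · · · · · · · · ·
    · · · · · · · · ·
    · · · · · · · · ·
T1:
  2·area = 336
  edge (17, 0)→(16, 20): d=(-1,20) right/bottom  bias=-1
  edge (16, 20)→(0, 4): d=(-16,-16) top-left  bias=+0
  edge (0, 4)→(17, 0): d=(17,-4) top-left  bias=+0
    (6,0)@(13, 1): e=[79,256,1] → #
    (7,0)@(15, 1): e=[39,288,9] → #
    (8,0)@(17, 1): e=[-1,320,17] → ·
    (2,1)@(5, 3): e=[237,96,3] → #
    (3,1)@(7, 3): e=[197,128,11] → #
    (4,1)@(9, 3): e=[157,160,19] → #
    (5,1)@(11, 3): e=[117,192,27] → #
    (8,1)@(17, 3): e=[-3,288,51] → ·
    (0,2)@(1, 5): e=[315,0,21] → #  [on edge]
    (1,2)@(3, 5): e=[275,32,29] → #
    (8,2)@(17, 5): e=[-5,256,85] → ·
    (0,3)@(1, 7): e=[313,-32,55] → ·
    (1,3)@(3, 7): e=[273,0,63] → #  [on edge]
    (2,4)@(5, 9): e=[231,0,105] → #  [on edge]
    (3,5)@(7, 11): e=[189,0,147] → #  [on edge]
    (4,6)@(9, 13): e=[147,0,189] → #  [on edge]
    (5,7)@(11, 15): e=[105,0,231] → #  [on edge]
    (6,8)@(13, 17): e=[63,0,273] → #  [on edge]
    (7,9)@(15, 19): e=[21,0,315] → #  [on edge]
  covered (44 px):
    · · · · · · # # ·
    · · # # # # # # ·
    # # # # # # # # ·
    · # # # # # # # ·
    · · # # # # # # ·
    · · · # # # # # ·
    · · · · # # # # ·
    · · · · · # # # ·
    · · · · · · # # ·
    · · · · · · · # ·

Answer: [[0,0],[1,0],[2,0],[3,0],[1,1],[2,1],[3,1],[4,1],[5,1],[6,1],[7,1],[2,2],[3,2],[4,2],[5,2],[6,2],[2,3],[3,3],[4,3],[5,3],[6,3],[3,4],[4,4],[5,4],[4,5],[5,5]]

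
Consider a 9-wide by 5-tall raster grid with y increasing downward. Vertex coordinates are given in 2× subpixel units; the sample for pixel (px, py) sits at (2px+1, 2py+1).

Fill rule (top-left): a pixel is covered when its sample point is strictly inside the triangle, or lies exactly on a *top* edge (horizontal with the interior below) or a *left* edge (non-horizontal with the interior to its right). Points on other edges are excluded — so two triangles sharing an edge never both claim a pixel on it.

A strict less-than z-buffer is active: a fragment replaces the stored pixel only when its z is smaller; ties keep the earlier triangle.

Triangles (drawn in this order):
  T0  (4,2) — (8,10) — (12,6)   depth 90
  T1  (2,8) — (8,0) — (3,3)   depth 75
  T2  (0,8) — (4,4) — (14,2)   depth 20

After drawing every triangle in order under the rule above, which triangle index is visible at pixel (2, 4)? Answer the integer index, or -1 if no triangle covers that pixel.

T0:
  2·area = 48  (B↔C swapped to make it positive)
  edge (4, 2)→(12, 6): d=(8,4) right/bottom  bias=-1
  edge (12, 6)→(8, 10): d=(-4,4) right/bottom  bias=-1
  edge (8, 10)→(4, 2): d=(-4,-8) top-left  bias=+0
    (8,0)@(17, 1): e=[-60,0,108] → ·  [on edge]
    (2,1)@(5, 3): e=[4,40,4] → █
    (3,1)@(7, 3): e=[-4,32,20] → ·
    (7,1)@(15, 3): e=[-36,0,84] → ·  [on edge]
    (2,2)@(5, 5): e=[20,32,-4] → ·
    (3,2)@(7, 5): e=[12,24,12] → █
    (4,2)@(9, 5): e=[4,16,28] → █
    (5,2)@(11, 5): e=[-4,8,44] → ·
    (6,2)@(13, 5): e=[-12,0,60] → ·  [on edge]
    (3,3)@(7, 7): e=[28,16,4] → █
    (5,3)@(11, 7): e=[12,0,36] → ·  [on edge]
    (3,4)@(7, 9): e=[44,8,-4] → ·
    (4,4)@(9, 9): e=[36,0,12] → ·  [on edge]
  covered (5 px):
    · · · · · · · · ·
    · · █ · · · · · ·
    · · · █ █ · · · ·
    · · · █ █ · · · ·
    · · · · · · · · ·
T1:
  2·area = 22  (B↔C swapped to make it positive)
  edge (2, 8)→(3, 3): d=(1,-5) top-left  bias=+0
  edge (3, 3)→(8, 0): d=(5,-3) top-left  bias=+0
  edge (8, 0)→(2, 8): d=(-6,8) right/bottom  bias=-1
    (3,0)@(7, 1): e=[18,2,2] → █
    (4,0)@(9, 1): e=[28,8,-14] → ·
    (1,1)@(3, 3): e=[0,0,22] → █  [on edge]
    (2,1)@(5, 3): e=[10,6,6] → █
    (3,1)@(7, 3): e=[20,12,-10] → ·
    (1,2)@(3, 5): e=[2,10,10] → █
    (2,2)@(5, 5): e=[12,16,-6] → ·
    (1,3)@(3, 7): e=[4,20,-2] → ·
  covered (4 px):
    · · · █ · · · · ·
    · █ █ · · · · · ·
    · █ · · · · · · ·
    · · · · · · · · ·
    · · · · · · · · ·
T2:
  2·area = 32
  edge (0, 8)→(4, 4): d=(4,-4) top-left  bias=+0
  edge (4, 4)→(14, 2): d=(10,-2) top-left  bias=+0
  edge (14, 2)→(0, 8): d=(-14,6) right/bottom  bias=-1
    (3,0)@(7, 1): e=[0,-24,56] → ·  [on edge]
    (2,1)@(5, 3): e=[0,-8,40] → ·  [on edge]
    (4,1)@(9, 3): e=[16,0,16] → █  [on edge]
    (5,1)@(11, 3): e=[24,4,4] → █
    (6,1)@(13, 3): e=[32,8,-8] → ·
    (1,2)@(3, 5): e=[0,8,24] → █  [on edge]
    (2,2)@(5, 5): e=[8,12,12] → █
    (3,2)@(7, 5): e=[16,16,0] → ·  [on edge]
    (4,2)@(9, 5): e=[24,20,-12] → ·
    (5,2)@(11, 5): e=[32,24,-24] → ·
    (0,3)@(1, 7): e=[0,24,8] → █  [on edge]
    (1,3)@(3, 7): e=[8,28,-4] → ·
  covered (5 px):
    · · · · · · · · ·
    · · · · █ █ · · ·
    · █ █ · · · · · ·
    █ · · · · · · · ·
    · · · · · · · · ·

Z-buffer (winner per pixel, '.' = empty):
  . . . 1 . . . . .
  . 1 1 . 2 2 . . .
  . 2 2 0 0 . . . .
  2 . . 0 0 . . . .
  . . . . . . . . .

Answer: -1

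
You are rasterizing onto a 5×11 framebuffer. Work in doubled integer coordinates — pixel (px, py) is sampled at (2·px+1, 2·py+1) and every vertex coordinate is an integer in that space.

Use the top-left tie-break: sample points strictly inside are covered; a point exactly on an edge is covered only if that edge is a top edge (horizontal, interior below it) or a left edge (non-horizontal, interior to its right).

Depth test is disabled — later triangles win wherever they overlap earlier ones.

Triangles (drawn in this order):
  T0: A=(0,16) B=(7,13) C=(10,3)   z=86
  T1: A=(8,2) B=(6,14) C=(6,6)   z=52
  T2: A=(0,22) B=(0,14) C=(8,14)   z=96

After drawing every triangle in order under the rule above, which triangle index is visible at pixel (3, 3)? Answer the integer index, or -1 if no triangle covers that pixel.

T0:
  2·area = 61  (B↔C swapped to make it positive)
  edge (0, 16)→(10, 3): d=(10,-13) top-left  bias=+0
  edge (10, 3)→(7, 13): d=(-3,10) right/bottom  bias=-1
  edge (7, 13)→(0, 16): d=(-7,3) right/bottom  bias=-1
    (4,2)@(9, 5): e=[7,4,50] → X
    (3,3)@(7, 7): e=[1,18,42] → X
    (4,3)@(9, 7): e=[27,-2,36] → .
    (3,4)@(7, 9): e=[21,12,28] → X
    (4,4)@(9, 9): e=[47,-8,22] → .
    (2,5)@(5, 11): e=[15,26,20] → X
    (4,5)@(9, 11): e=[67,-14,8] → .
    (1,6)@(3, 13): e=[9,40,12] → X
    (3,6)@(7, 13): e=[61,0,0] → .  [on edge]
    (0,7)@(1, 15): e=[3,54,4] → X
    (1,7)@(3, 15): e=[29,34,-2] → .
    (2,7)@(5, 15): e=[55,14,-8] → .
  covered (8 px):
    . . . . .
    . . . . .
    . . . . X
    . . . X .
    . . . X .
    . . X X .
    . X X . .
    X . . . .
    . . . . .
    . . . . .
    . . . . .
T1:
  2·area = 16
  edge (8, 2)→(6, 14): d=(-2,12) right/bottom  bias=-1
  edge (6, 14)→(6, 6): d=(0,-8) top-left  bias=+0
  edge (6, 6)→(8, 2): d=(2,-4) top-left  bias=+0
    (3,2)@(7, 5): e=[6,8,2] → X
    (4,2)@(9, 5): e=[-18,24,10] → .
    (3,3)@(7, 7): e=[2,8,6] → X
    (4,3)@(9, 7): e=[-22,24,14] → .
    (3,4)@(7, 9): e=[-2,8,10] → .
  covered (2 px):
    . . . . .
    . . . . .
    . . . X .
    . . . X .
    . . . . .
    . . . . .
    . . . . .
    . . . . .
    . . . . .
    . . . . .
    . . . . .
T2:
  2·area = 64
  edge (0, 22)→(0, 14): d=(0,-8) top-left  bias=+0
  edge (0, 14)→(8, 14): d=(8,0) top-left  bias=+0
  edge (8, 14)→(0, 22): d=(-8,8) right/bottom  bias=-1
    (4,6)@(9, 13): e=[72,-8,0] → .  [on edge]
    (0,7)@(1, 15): e=[8,8,48] → X
    (1,7)@(3, 15): e=[24,8,32] → X
    (2,7)@(5, 15): e=[40,8,16] → X
    (3,7)@(7, 15): e=[56,8,0] → .  [on edge]
    (0,8)@(1, 17): e=[8,24,32] → X
    (2,8)@(5, 17): e=[40,24,0] → .  [on edge]
    (0,9)@(1, 19): e=[8,40,16] → X
    (1,9)@(3, 19): e=[24,40,0] → .  [on edge]
    (0,10)@(1, 21): e=[8,56,0] → .  [on edge]
  covered (6 px):
    . . . . .
    . . . . .
    . . . . .
    . . . . .
    . . . . .
    . . . . .
    . . . . .
    X X X . .
    X X . . .
    X . . . .
    . . . . .

Z-buffer (winner per pixel, '.' = empty):
  . . . . .
  . . . . .
  . . . 1 0
  . . . 1 .
  . . . 0 .
  . . 0 0 .
  . 0 0 . .
  2 2 2 . .
  2 2 . . .
  2 . . . .
  . . . . .

Result: 1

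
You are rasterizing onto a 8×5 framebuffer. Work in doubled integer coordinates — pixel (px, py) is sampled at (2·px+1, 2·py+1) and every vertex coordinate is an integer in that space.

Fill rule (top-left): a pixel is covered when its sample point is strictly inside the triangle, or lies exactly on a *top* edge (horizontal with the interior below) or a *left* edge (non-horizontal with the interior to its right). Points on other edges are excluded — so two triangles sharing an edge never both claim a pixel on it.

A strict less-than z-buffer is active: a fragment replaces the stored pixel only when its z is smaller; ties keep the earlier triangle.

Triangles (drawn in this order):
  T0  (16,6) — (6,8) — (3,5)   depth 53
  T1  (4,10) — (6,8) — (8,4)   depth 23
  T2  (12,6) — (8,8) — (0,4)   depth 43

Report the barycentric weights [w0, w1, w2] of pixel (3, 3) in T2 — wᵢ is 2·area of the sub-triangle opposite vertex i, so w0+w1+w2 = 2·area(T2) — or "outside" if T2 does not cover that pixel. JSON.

T0:
  2·area = 36
  edge (16, 6)→(6, 8): d=(-10,2) right/bottom  bias=-1
  edge (6, 8)→(3, 5): d=(-3,-3) top-left  bias=+0
  edge (3, 5)→(16, 6): d=(13,1) right/bottom  bias=-1
    (0,1)@(1, 3): e=[60,0,-24] → ·  [on edge]
    (1,2)@(3, 5): e=[36,0,0] → ·  [on edge]
    (2,3)@(5, 7): e=[12,0,24] → █  [on edge]
    (3,3)@(7, 7): e=[8,6,22] → █
    (4,3)@(9, 7): e=[4,12,20] → █
    (5,3)@(11, 7): e=[0,18,18] → ·  [on edge]
    (0,4)@(1, 9): e=[0,-18,54] → ·  [on edge]
    (2,4)@(5, 9): e=[-8,-6,50] → ·
    (3,4)@(7, 9): e=[-12,0,48] → ·  [on edge]
    (4,4)@(9, 9): e=[-16,6,46] → ·
  covered (3 px):
    · · · · · · · ·
    · · · · · · · ·
    · · · · · · · ·
    · · █ █ █ · · ·
    · · · · · · · ·
T1:
  2·area = 4  (B↔C swapped to make it positive)
  edge (4, 10)→(8, 4): d=(4,-6) top-left  bias=+0
  edge (8, 4)→(6, 8): d=(-2,4) right/bottom  bias=-1
  edge (6, 8)→(4, 10): d=(-2,2) right/bottom  bias=-1
    (6,0)@(13, 1): e=[18,-14,0] → ·  [on edge]
    (5,1)@(11, 3): e=[14,-10,0] → ·  [on edge]
    (4,2)@(9, 5): e=[10,-6,0] → ·  [on edge]
    (3,3)@(7, 7): e=[6,-2,0] → ·  [on edge]
    (2,4)@(5, 9): e=[2,2,0] → ·  [on edge]
  covered (0 px):
    · · · · · · · ·
    · · · · · · · ·
    · · · · · · · ·
    · · · · · · · ·
    · · · · · · · ·
T2:
  2·area = 32
  edge (12, 6)→(8, 8): d=(-4,2) right/bottom  bias=-1
  edge (8, 8)→(0, 4): d=(-8,-4) top-left  bias=+0
  edge (0, 4)→(12, 6): d=(12,2) right/bottom  bias=-1
    (1,2)@(3, 5): e=[22,4,6] → █
    (2,2)@(5, 5): e=[18,12,2] → █
    (3,2)@(7, 5): e=[14,20,-2] → ·
    (1,3)@(3, 7): e=[14,-12,30] → ·
    (2,3)@(5, 7): e=[10,-4,26] → ·
    (3,3)@(7, 7): e=[6,4,22] → █
    (4,3)@(9, 7): e=[2,12,18] → █
    (5,3)@(11, 7): e=[-2,20,14] → ·
    (3,4)@(7, 9): e=[-2,-12,46] → ·
    (4,4)@(9, 9): e=[-6,-4,42] → ·
  covered (4 px):
    · · · · · · · ·
    · · · · · · · ·
    · █ █ · · · · ·
    · · · █ █ · · ·
    · · · · · · · ·

Result: [4,22,6]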